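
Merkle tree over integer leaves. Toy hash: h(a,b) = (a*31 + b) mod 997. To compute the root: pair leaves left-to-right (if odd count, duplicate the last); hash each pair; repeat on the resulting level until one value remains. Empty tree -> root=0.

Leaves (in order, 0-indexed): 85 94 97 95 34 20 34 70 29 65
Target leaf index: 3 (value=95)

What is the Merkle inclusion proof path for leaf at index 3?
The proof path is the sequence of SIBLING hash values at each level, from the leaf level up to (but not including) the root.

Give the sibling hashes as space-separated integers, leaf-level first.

L0 (leaves): [85, 94, 97, 95, 34, 20, 34, 70, 29, 65], target index=3
L1: h(85,94)=(85*31+94)%997=735 [pair 0] h(97,95)=(97*31+95)%997=111 [pair 1] h(34,20)=(34*31+20)%997=77 [pair 2] h(34,70)=(34*31+70)%997=127 [pair 3] h(29,65)=(29*31+65)%997=964 [pair 4] -> [735, 111, 77, 127, 964]
  Sibling for proof at L0: 97
L2: h(735,111)=(735*31+111)%997=962 [pair 0] h(77,127)=(77*31+127)%997=520 [pair 1] h(964,964)=(964*31+964)%997=938 [pair 2] -> [962, 520, 938]
  Sibling for proof at L1: 735
L3: h(962,520)=(962*31+520)%997=432 [pair 0] h(938,938)=(938*31+938)%997=106 [pair 1] -> [432, 106]
  Sibling for proof at L2: 520
L4: h(432,106)=(432*31+106)%997=537 [pair 0] -> [537]
  Sibling for proof at L3: 106
Root: 537
Proof path (sibling hashes from leaf to root): [97, 735, 520, 106]

Answer: 97 735 520 106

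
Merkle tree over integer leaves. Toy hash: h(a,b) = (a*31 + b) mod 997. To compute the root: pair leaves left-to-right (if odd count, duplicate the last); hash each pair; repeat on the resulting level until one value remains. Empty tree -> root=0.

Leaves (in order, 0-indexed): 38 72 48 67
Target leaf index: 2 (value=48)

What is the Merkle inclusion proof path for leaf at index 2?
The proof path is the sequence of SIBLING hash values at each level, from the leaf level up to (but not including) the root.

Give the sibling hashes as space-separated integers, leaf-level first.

L0 (leaves): [38, 72, 48, 67], target index=2
L1: h(38,72)=(38*31+72)%997=253 [pair 0] h(48,67)=(48*31+67)%997=558 [pair 1] -> [253, 558]
  Sibling for proof at L0: 67
L2: h(253,558)=(253*31+558)%997=425 [pair 0] -> [425]
  Sibling for proof at L1: 253
Root: 425
Proof path (sibling hashes from leaf to root): [67, 253]

Answer: 67 253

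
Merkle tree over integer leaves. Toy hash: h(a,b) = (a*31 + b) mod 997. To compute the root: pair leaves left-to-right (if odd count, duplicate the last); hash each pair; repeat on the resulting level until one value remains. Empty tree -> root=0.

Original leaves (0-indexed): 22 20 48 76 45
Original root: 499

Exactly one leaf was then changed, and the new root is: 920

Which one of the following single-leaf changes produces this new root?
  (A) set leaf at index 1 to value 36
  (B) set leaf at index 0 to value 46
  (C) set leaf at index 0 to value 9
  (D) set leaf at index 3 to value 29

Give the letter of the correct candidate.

Original leaves: [22, 20, 48, 76, 45]
Target new root: 920
Try each candidate change and compute the resulting root:
Candidate A: set leaf[1] = 36 -> leaves = [22, 36, 48, 76, 45]
  L0: [22, 36, 48, 76, 45]
  L1: h(22,36)=(22*31+36)%997=718 h(48,76)=(48*31+76)%997=567 h(45,45)=(45*31+45)%997=443 -> [718, 567, 443]
  L2: h(718,567)=(718*31+567)%997=891 h(443,443)=(443*31+443)%997=218 -> [891, 218]
  L3: h(891,218)=(891*31+218)%997=920 -> [920]
  root = 920 == target 920  ** MATCH **
Candidate B: set leaf[0] = 46 -> leaves = [46, 20, 48, 76, 45]
  L0: [46, 20, 48, 76, 45]
  L1: h(46,20)=(46*31+20)%997=449 h(48,76)=(48*31+76)%997=567 h(45,45)=(45*31+45)%997=443 -> [449, 567, 443]
  L2: h(449,567)=(449*31+567)%997=528 h(443,443)=(443*31+443)%997=218 -> [528, 218]
  L3: h(528,218)=(528*31+218)%997=634 -> [634]
  root = 634 != target 920
Candidate C: set leaf[0] = 9 -> leaves = [9, 20, 48, 76, 45]
  L0: [9, 20, 48, 76, 45]
  L1: h(9,20)=(9*31+20)%997=299 h(48,76)=(48*31+76)%997=567 h(45,45)=(45*31+45)%997=443 -> [299, 567, 443]
  L2: h(299,567)=(299*31+567)%997=863 h(443,443)=(443*31+443)%997=218 -> [863, 218]
  L3: h(863,218)=(863*31+218)%997=52 -> [52]
  root = 52 != target 920
Candidate D: set leaf[3] = 29 -> leaves = [22, 20, 48, 29, 45]
  L0: [22, 20, 48, 29, 45]
  L1: h(22,20)=(22*31+20)%997=702 h(48,29)=(48*31+29)%997=520 h(45,45)=(45*31+45)%997=443 -> [702, 520, 443]
  L2: h(702,520)=(702*31+520)%997=348 h(443,443)=(443*31+443)%997=218 -> [348, 218]
  L3: h(348,218)=(348*31+218)%997=39 -> [39]
  root = 39 != target 920
Candidate A produces the target root.

Answer: A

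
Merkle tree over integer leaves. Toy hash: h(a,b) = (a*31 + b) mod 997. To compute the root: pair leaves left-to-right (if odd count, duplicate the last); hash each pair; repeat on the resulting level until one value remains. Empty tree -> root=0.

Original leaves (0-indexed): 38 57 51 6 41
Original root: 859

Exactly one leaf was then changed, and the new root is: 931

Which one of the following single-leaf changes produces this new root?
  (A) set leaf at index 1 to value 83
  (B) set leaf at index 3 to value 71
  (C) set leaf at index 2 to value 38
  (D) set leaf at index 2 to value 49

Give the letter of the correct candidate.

Answer: D

Derivation:
Original leaves: [38, 57, 51, 6, 41]
Target new root: 931
Try each candidate change and compute the resulting root:
Candidate A: set leaf[1] = 83 -> leaves = [38, 83, 51, 6, 41]
  L0: [38, 83, 51, 6, 41]
  L1: h(38,83)=(38*31+83)%997=264 h(51,6)=(51*31+6)%997=590 h(41,41)=(41*31+41)%997=315 -> [264, 590, 315]
  L2: h(264,590)=(264*31+590)%997=798 h(315,315)=(315*31+315)%997=110 -> [798, 110]
  L3: h(798,110)=(798*31+110)%997=920 -> [920]
  root = 920 != target 931
Candidate B: set leaf[3] = 71 -> leaves = [38, 57, 51, 71, 41]
  L0: [38, 57, 51, 71, 41]
  L1: h(38,57)=(38*31+57)%997=238 h(51,71)=(51*31+71)%997=655 h(41,41)=(41*31+41)%997=315 -> [238, 655, 315]
  L2: h(238,655)=(238*31+655)%997=57 h(315,315)=(315*31+315)%997=110 -> [57, 110]
  L3: h(57,110)=(57*31+110)%997=880 -> [880]
  root = 880 != target 931
Candidate C: set leaf[2] = 38 -> leaves = [38, 57, 38, 6, 41]
  L0: [38, 57, 38, 6, 41]
  L1: h(38,57)=(38*31+57)%997=238 h(38,6)=(38*31+6)%997=187 h(41,41)=(41*31+41)%997=315 -> [238, 187, 315]
  L2: h(238,187)=(238*31+187)%997=586 h(315,315)=(315*31+315)%997=110 -> [586, 110]
  L3: h(586,110)=(586*31+110)%997=330 -> [330]
  root = 330 != target 931
Candidate D: set leaf[2] = 49 -> leaves = [38, 57, 49, 6, 41]
  L0: [38, 57, 49, 6, 41]
  L1: h(38,57)=(38*31+57)%997=238 h(49,6)=(49*31+6)%997=528 h(41,41)=(41*31+41)%997=315 -> [238, 528, 315]
  L2: h(238,528)=(238*31+528)%997=927 h(315,315)=(315*31+315)%997=110 -> [927, 110]
  L3: h(927,110)=(927*31+110)%997=931 -> [931]
  root = 931 == target 931  ** MATCH **
Candidate D produces the target root.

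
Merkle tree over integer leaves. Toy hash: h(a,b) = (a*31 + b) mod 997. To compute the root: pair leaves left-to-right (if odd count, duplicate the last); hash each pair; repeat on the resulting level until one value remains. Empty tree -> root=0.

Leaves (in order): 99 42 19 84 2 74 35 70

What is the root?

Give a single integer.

L0: [99, 42, 19, 84, 2, 74, 35, 70]
L1: h(99,42)=(99*31+42)%997=120 h(19,84)=(19*31+84)%997=673 h(2,74)=(2*31+74)%997=136 h(35,70)=(35*31+70)%997=158 -> [120, 673, 136, 158]
L2: h(120,673)=(120*31+673)%997=405 h(136,158)=(136*31+158)%997=386 -> [405, 386]
L3: h(405,386)=(405*31+386)%997=977 -> [977]

Answer: 977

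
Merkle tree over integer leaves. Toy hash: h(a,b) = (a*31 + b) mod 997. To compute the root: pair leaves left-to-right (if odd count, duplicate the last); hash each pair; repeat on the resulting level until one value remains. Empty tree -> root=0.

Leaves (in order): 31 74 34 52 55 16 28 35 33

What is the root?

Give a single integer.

Answer: 61

Derivation:
L0: [31, 74, 34, 52, 55, 16, 28, 35, 33]
L1: h(31,74)=(31*31+74)%997=38 h(34,52)=(34*31+52)%997=109 h(55,16)=(55*31+16)%997=724 h(28,35)=(28*31+35)%997=903 h(33,33)=(33*31+33)%997=59 -> [38, 109, 724, 903, 59]
L2: h(38,109)=(38*31+109)%997=290 h(724,903)=(724*31+903)%997=416 h(59,59)=(59*31+59)%997=891 -> [290, 416, 891]
L3: h(290,416)=(290*31+416)%997=433 h(891,891)=(891*31+891)%997=596 -> [433, 596]
L4: h(433,596)=(433*31+596)%997=61 -> [61]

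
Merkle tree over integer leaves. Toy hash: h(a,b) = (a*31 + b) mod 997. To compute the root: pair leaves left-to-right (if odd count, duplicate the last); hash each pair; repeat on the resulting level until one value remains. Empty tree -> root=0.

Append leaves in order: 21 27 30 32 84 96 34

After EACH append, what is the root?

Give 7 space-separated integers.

Answer: 21 678 44 46 703 90 472

Derivation:
After append 21 (leaves=[21]):
  L0: [21]
  root=21
After append 27 (leaves=[21, 27]):
  L0: [21, 27]
  L1: h(21,27)=(21*31+27)%997=678 -> [678]
  root=678
After append 30 (leaves=[21, 27, 30]):
  L0: [21, 27, 30]
  L1: h(21,27)=(21*31+27)%997=678 h(30,30)=(30*31+30)%997=960 -> [678, 960]
  L2: h(678,960)=(678*31+960)%997=44 -> [44]
  root=44
After append 32 (leaves=[21, 27, 30, 32]):
  L0: [21, 27, 30, 32]
  L1: h(21,27)=(21*31+27)%997=678 h(30,32)=(30*31+32)%997=962 -> [678, 962]
  L2: h(678,962)=(678*31+962)%997=46 -> [46]
  root=46
After append 84 (leaves=[21, 27, 30, 32, 84]):
  L0: [21, 27, 30, 32, 84]
  L1: h(21,27)=(21*31+27)%997=678 h(30,32)=(30*31+32)%997=962 h(84,84)=(84*31+84)%997=694 -> [678, 962, 694]
  L2: h(678,962)=(678*31+962)%997=46 h(694,694)=(694*31+694)%997=274 -> [46, 274]
  L3: h(46,274)=(46*31+274)%997=703 -> [703]
  root=703
After append 96 (leaves=[21, 27, 30, 32, 84, 96]):
  L0: [21, 27, 30, 32, 84, 96]
  L1: h(21,27)=(21*31+27)%997=678 h(30,32)=(30*31+32)%997=962 h(84,96)=(84*31+96)%997=706 -> [678, 962, 706]
  L2: h(678,962)=(678*31+962)%997=46 h(706,706)=(706*31+706)%997=658 -> [46, 658]
  L3: h(46,658)=(46*31+658)%997=90 -> [90]
  root=90
After append 34 (leaves=[21, 27, 30, 32, 84, 96, 34]):
  L0: [21, 27, 30, 32, 84, 96, 34]
  L1: h(21,27)=(21*31+27)%997=678 h(30,32)=(30*31+32)%997=962 h(84,96)=(84*31+96)%997=706 h(34,34)=(34*31+34)%997=91 -> [678, 962, 706, 91]
  L2: h(678,962)=(678*31+962)%997=46 h(706,91)=(706*31+91)%997=43 -> [46, 43]
  L3: h(46,43)=(46*31+43)%997=472 -> [472]
  root=472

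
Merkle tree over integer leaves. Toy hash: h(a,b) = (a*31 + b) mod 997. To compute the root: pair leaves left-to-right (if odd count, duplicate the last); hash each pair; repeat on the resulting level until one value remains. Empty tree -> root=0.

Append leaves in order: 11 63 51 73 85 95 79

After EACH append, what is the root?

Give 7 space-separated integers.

Answer: 11 404 198 220 142 462 260

Derivation:
After append 11 (leaves=[11]):
  L0: [11]
  root=11
After append 63 (leaves=[11, 63]):
  L0: [11, 63]
  L1: h(11,63)=(11*31+63)%997=404 -> [404]
  root=404
After append 51 (leaves=[11, 63, 51]):
  L0: [11, 63, 51]
  L1: h(11,63)=(11*31+63)%997=404 h(51,51)=(51*31+51)%997=635 -> [404, 635]
  L2: h(404,635)=(404*31+635)%997=198 -> [198]
  root=198
After append 73 (leaves=[11, 63, 51, 73]):
  L0: [11, 63, 51, 73]
  L1: h(11,63)=(11*31+63)%997=404 h(51,73)=(51*31+73)%997=657 -> [404, 657]
  L2: h(404,657)=(404*31+657)%997=220 -> [220]
  root=220
After append 85 (leaves=[11, 63, 51, 73, 85]):
  L0: [11, 63, 51, 73, 85]
  L1: h(11,63)=(11*31+63)%997=404 h(51,73)=(51*31+73)%997=657 h(85,85)=(85*31+85)%997=726 -> [404, 657, 726]
  L2: h(404,657)=(404*31+657)%997=220 h(726,726)=(726*31+726)%997=301 -> [220, 301]
  L3: h(220,301)=(220*31+301)%997=142 -> [142]
  root=142
After append 95 (leaves=[11, 63, 51, 73, 85, 95]):
  L0: [11, 63, 51, 73, 85, 95]
  L1: h(11,63)=(11*31+63)%997=404 h(51,73)=(51*31+73)%997=657 h(85,95)=(85*31+95)%997=736 -> [404, 657, 736]
  L2: h(404,657)=(404*31+657)%997=220 h(736,736)=(736*31+736)%997=621 -> [220, 621]
  L3: h(220,621)=(220*31+621)%997=462 -> [462]
  root=462
After append 79 (leaves=[11, 63, 51, 73, 85, 95, 79]):
  L0: [11, 63, 51, 73, 85, 95, 79]
  L1: h(11,63)=(11*31+63)%997=404 h(51,73)=(51*31+73)%997=657 h(85,95)=(85*31+95)%997=736 h(79,79)=(79*31+79)%997=534 -> [404, 657, 736, 534]
  L2: h(404,657)=(404*31+657)%997=220 h(736,534)=(736*31+534)%997=419 -> [220, 419]
  L3: h(220,419)=(220*31+419)%997=260 -> [260]
  root=260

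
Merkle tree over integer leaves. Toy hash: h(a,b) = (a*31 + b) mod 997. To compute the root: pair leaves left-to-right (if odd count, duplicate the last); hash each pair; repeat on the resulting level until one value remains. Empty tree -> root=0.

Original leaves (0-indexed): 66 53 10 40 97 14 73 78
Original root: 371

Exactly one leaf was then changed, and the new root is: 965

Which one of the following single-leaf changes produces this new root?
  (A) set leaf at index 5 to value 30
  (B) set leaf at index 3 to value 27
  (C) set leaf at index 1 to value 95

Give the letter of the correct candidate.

Answer: B

Derivation:
Original leaves: [66, 53, 10, 40, 97, 14, 73, 78]
Target new root: 965
Try each candidate change and compute the resulting root:
Candidate A: set leaf[5] = 30 -> leaves = [66, 53, 10, 40, 97, 30, 73, 78]
  L0: [66, 53, 10, 40, 97, 30, 73, 78]
  L1: h(66,53)=(66*31+53)%997=105 h(10,40)=(10*31+40)%997=350 h(97,30)=(97*31+30)%997=46 h(73,78)=(73*31+78)%997=347 -> [105, 350, 46, 347]
  L2: h(105,350)=(105*31+350)%997=614 h(46,347)=(46*31+347)%997=776 -> [614, 776]
  L3: h(614,776)=(614*31+776)%997=867 -> [867]
  root = 867 != target 965
Candidate B: set leaf[3] = 27 -> leaves = [66, 53, 10, 27, 97, 14, 73, 78]
  L0: [66, 53, 10, 27, 97, 14, 73, 78]
  L1: h(66,53)=(66*31+53)%997=105 h(10,27)=(10*31+27)%997=337 h(97,14)=(97*31+14)%997=30 h(73,78)=(73*31+78)%997=347 -> [105, 337, 30, 347]
  L2: h(105,337)=(105*31+337)%997=601 h(30,347)=(30*31+347)%997=280 -> [601, 280]
  L3: h(601,280)=(601*31+280)%997=965 -> [965]
  root = 965 == target 965  ** MATCH **
Candidate C: set leaf[1] = 95 -> leaves = [66, 95, 10, 40, 97, 14, 73, 78]
  L0: [66, 95, 10, 40, 97, 14, 73, 78]
  L1: h(66,95)=(66*31+95)%997=147 h(10,40)=(10*31+40)%997=350 h(97,14)=(97*31+14)%997=30 h(73,78)=(73*31+78)%997=347 -> [147, 350, 30, 347]
  L2: h(147,350)=(147*31+350)%997=919 h(30,347)=(30*31+347)%997=280 -> [919, 280]
  L3: h(919,280)=(919*31+280)%997=853 -> [853]
  root = 853 != target 965
Candidate B produces the target root.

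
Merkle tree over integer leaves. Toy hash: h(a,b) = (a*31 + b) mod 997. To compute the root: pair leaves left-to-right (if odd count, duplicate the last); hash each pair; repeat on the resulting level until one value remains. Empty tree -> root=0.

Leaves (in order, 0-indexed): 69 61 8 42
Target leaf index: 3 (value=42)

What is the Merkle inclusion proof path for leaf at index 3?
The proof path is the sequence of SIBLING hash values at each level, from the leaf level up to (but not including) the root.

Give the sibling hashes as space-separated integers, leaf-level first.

L0 (leaves): [69, 61, 8, 42], target index=3
L1: h(69,61)=(69*31+61)%997=206 [pair 0] h(8,42)=(8*31+42)%997=290 [pair 1] -> [206, 290]
  Sibling for proof at L0: 8
L2: h(206,290)=(206*31+290)%997=694 [pair 0] -> [694]
  Sibling for proof at L1: 206
Root: 694
Proof path (sibling hashes from leaf to root): [8, 206]

Answer: 8 206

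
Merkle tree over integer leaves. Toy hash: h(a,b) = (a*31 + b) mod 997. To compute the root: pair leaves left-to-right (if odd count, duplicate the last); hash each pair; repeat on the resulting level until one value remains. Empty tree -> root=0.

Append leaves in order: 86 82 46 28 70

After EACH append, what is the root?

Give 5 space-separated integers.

Answer: 86 754 918 900 877

Derivation:
After append 86 (leaves=[86]):
  L0: [86]
  root=86
After append 82 (leaves=[86, 82]):
  L0: [86, 82]
  L1: h(86,82)=(86*31+82)%997=754 -> [754]
  root=754
After append 46 (leaves=[86, 82, 46]):
  L0: [86, 82, 46]
  L1: h(86,82)=(86*31+82)%997=754 h(46,46)=(46*31+46)%997=475 -> [754, 475]
  L2: h(754,475)=(754*31+475)%997=918 -> [918]
  root=918
After append 28 (leaves=[86, 82, 46, 28]):
  L0: [86, 82, 46, 28]
  L1: h(86,82)=(86*31+82)%997=754 h(46,28)=(46*31+28)%997=457 -> [754, 457]
  L2: h(754,457)=(754*31+457)%997=900 -> [900]
  root=900
After append 70 (leaves=[86, 82, 46, 28, 70]):
  L0: [86, 82, 46, 28, 70]
  L1: h(86,82)=(86*31+82)%997=754 h(46,28)=(46*31+28)%997=457 h(70,70)=(70*31+70)%997=246 -> [754, 457, 246]
  L2: h(754,457)=(754*31+457)%997=900 h(246,246)=(246*31+246)%997=893 -> [900, 893]
  L3: h(900,893)=(900*31+893)%997=877 -> [877]
  root=877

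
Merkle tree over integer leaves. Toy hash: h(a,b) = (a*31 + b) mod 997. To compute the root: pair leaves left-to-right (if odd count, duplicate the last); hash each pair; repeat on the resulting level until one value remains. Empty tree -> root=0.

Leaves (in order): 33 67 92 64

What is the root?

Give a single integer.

Answer: 814

Derivation:
L0: [33, 67, 92, 64]
L1: h(33,67)=(33*31+67)%997=93 h(92,64)=(92*31+64)%997=922 -> [93, 922]
L2: h(93,922)=(93*31+922)%997=814 -> [814]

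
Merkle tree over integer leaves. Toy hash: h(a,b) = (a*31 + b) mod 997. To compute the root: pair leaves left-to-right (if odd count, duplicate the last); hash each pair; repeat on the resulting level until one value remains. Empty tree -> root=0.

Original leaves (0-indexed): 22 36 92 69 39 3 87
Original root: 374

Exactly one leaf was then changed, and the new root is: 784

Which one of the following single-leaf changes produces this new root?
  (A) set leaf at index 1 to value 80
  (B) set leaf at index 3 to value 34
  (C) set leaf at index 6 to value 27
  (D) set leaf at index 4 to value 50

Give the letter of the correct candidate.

Original leaves: [22, 36, 92, 69, 39, 3, 87]
Target new root: 784
Try each candidate change and compute the resulting root:
Candidate A: set leaf[1] = 80 -> leaves = [22, 80, 92, 69, 39, 3, 87]
  L0: [22, 80, 92, 69, 39, 3, 87]
  L1: h(22,80)=(22*31+80)%997=762 h(92,69)=(92*31+69)%997=927 h(39,3)=(39*31+3)%997=215 h(87,87)=(87*31+87)%997=790 -> [762, 927, 215, 790]
  L2: h(762,927)=(762*31+927)%997=621 h(215,790)=(215*31+790)%997=476 -> [621, 476]
  L3: h(621,476)=(621*31+476)%997=784 -> [784]
  root = 784 == target 784  ** MATCH **
Candidate B: set leaf[3] = 34 -> leaves = [22, 36, 92, 34, 39, 3, 87]
  L0: [22, 36, 92, 34, 39, 3, 87]
  L1: h(22,36)=(22*31+36)%997=718 h(92,34)=(92*31+34)%997=892 h(39,3)=(39*31+3)%997=215 h(87,87)=(87*31+87)%997=790 -> [718, 892, 215, 790]
  L2: h(718,892)=(718*31+892)%997=219 h(215,790)=(215*31+790)%997=476 -> [219, 476]
  L3: h(219,476)=(219*31+476)%997=286 -> [286]
  root = 286 != target 784
Candidate C: set leaf[6] = 27 -> leaves = [22, 36, 92, 69, 39, 3, 27]
  L0: [22, 36, 92, 69, 39, 3, 27]
  L1: h(22,36)=(22*31+36)%997=718 h(92,69)=(92*31+69)%997=927 h(39,3)=(39*31+3)%997=215 h(27,27)=(27*31+27)%997=864 -> [718, 927, 215, 864]
  L2: h(718,927)=(718*31+927)%997=254 h(215,864)=(215*31+864)%997=550 -> [254, 550]
  L3: h(254,550)=(254*31+550)%997=448 -> [448]
  root = 448 != target 784
Candidate D: set leaf[4] = 50 -> leaves = [22, 36, 92, 69, 50, 3, 87]
  L0: [22, 36, 92, 69, 50, 3, 87]
  L1: h(22,36)=(22*31+36)%997=718 h(92,69)=(92*31+69)%997=927 h(50,3)=(50*31+3)%997=556 h(87,87)=(87*31+87)%997=790 -> [718, 927, 556, 790]
  L2: h(718,927)=(718*31+927)%997=254 h(556,790)=(556*31+790)%997=80 -> [254, 80]
  L3: h(254,80)=(254*31+80)%997=975 -> [975]
  root = 975 != target 784
Candidate A produces the target root.

Answer: A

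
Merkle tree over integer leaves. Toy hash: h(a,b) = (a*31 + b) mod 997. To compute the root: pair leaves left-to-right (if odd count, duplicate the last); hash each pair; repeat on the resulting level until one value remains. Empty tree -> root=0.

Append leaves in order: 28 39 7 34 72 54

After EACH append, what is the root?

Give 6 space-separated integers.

After append 28 (leaves=[28]):
  L0: [28]
  root=28
After append 39 (leaves=[28, 39]):
  L0: [28, 39]
  L1: h(28,39)=(28*31+39)%997=907 -> [907]
  root=907
After append 7 (leaves=[28, 39, 7]):
  L0: [28, 39, 7]
  L1: h(28,39)=(28*31+39)%997=907 h(7,7)=(7*31+7)%997=224 -> [907, 224]
  L2: h(907,224)=(907*31+224)%997=425 -> [425]
  root=425
After append 34 (leaves=[28, 39, 7, 34]):
  L0: [28, 39, 7, 34]
  L1: h(28,39)=(28*31+39)%997=907 h(7,34)=(7*31+34)%997=251 -> [907, 251]
  L2: h(907,251)=(907*31+251)%997=452 -> [452]
  root=452
After append 72 (leaves=[28, 39, 7, 34, 72]):
  L0: [28, 39, 7, 34, 72]
  L1: h(28,39)=(28*31+39)%997=907 h(7,34)=(7*31+34)%997=251 h(72,72)=(72*31+72)%997=310 -> [907, 251, 310]
  L2: h(907,251)=(907*31+251)%997=452 h(310,310)=(310*31+310)%997=947 -> [452, 947]
  L3: h(452,947)=(452*31+947)%997=4 -> [4]
  root=4
After append 54 (leaves=[28, 39, 7, 34, 72, 54]):
  L0: [28, 39, 7, 34, 72, 54]
  L1: h(28,39)=(28*31+39)%997=907 h(7,34)=(7*31+34)%997=251 h(72,54)=(72*31+54)%997=292 -> [907, 251, 292]
  L2: h(907,251)=(907*31+251)%997=452 h(292,292)=(292*31+292)%997=371 -> [452, 371]
  L3: h(452,371)=(452*31+371)%997=425 -> [425]
  root=425

Answer: 28 907 425 452 4 425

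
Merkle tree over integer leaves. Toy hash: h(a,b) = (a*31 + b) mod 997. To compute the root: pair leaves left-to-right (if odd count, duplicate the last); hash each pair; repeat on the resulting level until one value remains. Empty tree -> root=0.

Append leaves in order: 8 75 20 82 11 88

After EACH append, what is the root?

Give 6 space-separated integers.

Answer: 8 323 683 745 461 931

Derivation:
After append 8 (leaves=[8]):
  L0: [8]
  root=8
After append 75 (leaves=[8, 75]):
  L0: [8, 75]
  L1: h(8,75)=(8*31+75)%997=323 -> [323]
  root=323
After append 20 (leaves=[8, 75, 20]):
  L0: [8, 75, 20]
  L1: h(8,75)=(8*31+75)%997=323 h(20,20)=(20*31+20)%997=640 -> [323, 640]
  L2: h(323,640)=(323*31+640)%997=683 -> [683]
  root=683
After append 82 (leaves=[8, 75, 20, 82]):
  L0: [8, 75, 20, 82]
  L1: h(8,75)=(8*31+75)%997=323 h(20,82)=(20*31+82)%997=702 -> [323, 702]
  L2: h(323,702)=(323*31+702)%997=745 -> [745]
  root=745
After append 11 (leaves=[8, 75, 20, 82, 11]):
  L0: [8, 75, 20, 82, 11]
  L1: h(8,75)=(8*31+75)%997=323 h(20,82)=(20*31+82)%997=702 h(11,11)=(11*31+11)%997=352 -> [323, 702, 352]
  L2: h(323,702)=(323*31+702)%997=745 h(352,352)=(352*31+352)%997=297 -> [745, 297]
  L3: h(745,297)=(745*31+297)%997=461 -> [461]
  root=461
After append 88 (leaves=[8, 75, 20, 82, 11, 88]):
  L0: [8, 75, 20, 82, 11, 88]
  L1: h(8,75)=(8*31+75)%997=323 h(20,82)=(20*31+82)%997=702 h(11,88)=(11*31+88)%997=429 -> [323, 702, 429]
  L2: h(323,702)=(323*31+702)%997=745 h(429,429)=(429*31+429)%997=767 -> [745, 767]
  L3: h(745,767)=(745*31+767)%997=931 -> [931]
  root=931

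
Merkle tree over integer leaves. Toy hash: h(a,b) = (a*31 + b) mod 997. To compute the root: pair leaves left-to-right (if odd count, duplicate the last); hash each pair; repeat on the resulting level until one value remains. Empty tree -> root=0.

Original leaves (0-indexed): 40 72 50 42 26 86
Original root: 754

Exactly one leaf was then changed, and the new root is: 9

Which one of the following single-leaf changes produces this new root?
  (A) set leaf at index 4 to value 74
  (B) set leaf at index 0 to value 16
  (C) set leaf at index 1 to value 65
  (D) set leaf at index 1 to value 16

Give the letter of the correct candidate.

Answer: C

Derivation:
Original leaves: [40, 72, 50, 42, 26, 86]
Target new root: 9
Try each candidate change and compute the resulting root:
Candidate A: set leaf[4] = 74 -> leaves = [40, 72, 50, 42, 74, 86]
  L0: [40, 72, 50, 42, 74, 86]
  L1: h(40,72)=(40*31+72)%997=315 h(50,42)=(50*31+42)%997=595 h(74,86)=(74*31+86)%997=386 -> [315, 595, 386]
  L2: h(315,595)=(315*31+595)%997=390 h(386,386)=(386*31+386)%997=388 -> [390, 388]
  L3: h(390,388)=(390*31+388)%997=514 -> [514]
  root = 514 != target 9
Candidate B: set leaf[0] = 16 -> leaves = [16, 72, 50, 42, 26, 86]
  L0: [16, 72, 50, 42, 26, 86]
  L1: h(16,72)=(16*31+72)%997=568 h(50,42)=(50*31+42)%997=595 h(26,86)=(26*31+86)%997=892 -> [568, 595, 892]
  L2: h(568,595)=(568*31+595)%997=257 h(892,892)=(892*31+892)%997=628 -> [257, 628]
  L3: h(257,628)=(257*31+628)%997=619 -> [619]
  root = 619 != target 9
Candidate C: set leaf[1] = 65 -> leaves = [40, 65, 50, 42, 26, 86]
  L0: [40, 65, 50, 42, 26, 86]
  L1: h(40,65)=(40*31+65)%997=308 h(50,42)=(50*31+42)%997=595 h(26,86)=(26*31+86)%997=892 -> [308, 595, 892]
  L2: h(308,595)=(308*31+595)%997=173 h(892,892)=(892*31+892)%997=628 -> [173, 628]
  L3: h(173,628)=(173*31+628)%997=9 -> [9]
  root = 9 == target 9  ** MATCH **
Candidate D: set leaf[1] = 16 -> leaves = [40, 16, 50, 42, 26, 86]
  L0: [40, 16, 50, 42, 26, 86]
  L1: h(40,16)=(40*31+16)%997=259 h(50,42)=(50*31+42)%997=595 h(26,86)=(26*31+86)%997=892 -> [259, 595, 892]
  L2: h(259,595)=(259*31+595)%997=648 h(892,892)=(892*31+892)%997=628 -> [648, 628]
  L3: h(648,628)=(648*31+628)%997=776 -> [776]
  root = 776 != target 9
Candidate C produces the target root.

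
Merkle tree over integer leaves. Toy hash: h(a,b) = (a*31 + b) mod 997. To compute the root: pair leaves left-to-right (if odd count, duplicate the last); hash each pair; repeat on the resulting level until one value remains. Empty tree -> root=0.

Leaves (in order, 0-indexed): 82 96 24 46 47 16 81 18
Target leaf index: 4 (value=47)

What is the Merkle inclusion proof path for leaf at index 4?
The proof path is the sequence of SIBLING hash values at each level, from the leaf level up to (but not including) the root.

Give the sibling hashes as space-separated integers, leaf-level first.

L0 (leaves): [82, 96, 24, 46, 47, 16, 81, 18], target index=4
L1: h(82,96)=(82*31+96)%997=644 [pair 0] h(24,46)=(24*31+46)%997=790 [pair 1] h(47,16)=(47*31+16)%997=476 [pair 2] h(81,18)=(81*31+18)%997=535 [pair 3] -> [644, 790, 476, 535]
  Sibling for proof at L0: 16
L2: h(644,790)=(644*31+790)%997=814 [pair 0] h(476,535)=(476*31+535)%997=336 [pair 1] -> [814, 336]
  Sibling for proof at L1: 535
L3: h(814,336)=(814*31+336)%997=645 [pair 0] -> [645]
  Sibling for proof at L2: 814
Root: 645
Proof path (sibling hashes from leaf to root): [16, 535, 814]

Answer: 16 535 814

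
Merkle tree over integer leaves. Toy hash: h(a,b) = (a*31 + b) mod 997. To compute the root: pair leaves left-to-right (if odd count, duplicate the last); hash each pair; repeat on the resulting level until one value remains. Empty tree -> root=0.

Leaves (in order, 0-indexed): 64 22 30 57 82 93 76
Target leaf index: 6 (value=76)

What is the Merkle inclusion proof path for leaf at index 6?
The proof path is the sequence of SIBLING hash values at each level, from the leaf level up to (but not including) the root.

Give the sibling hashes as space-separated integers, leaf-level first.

L0 (leaves): [64, 22, 30, 57, 82, 93, 76], target index=6
L1: h(64,22)=(64*31+22)%997=12 [pair 0] h(30,57)=(30*31+57)%997=987 [pair 1] h(82,93)=(82*31+93)%997=641 [pair 2] h(76,76)=(76*31+76)%997=438 [pair 3] -> [12, 987, 641, 438]
  Sibling for proof at L0: 76
L2: h(12,987)=(12*31+987)%997=362 [pair 0] h(641,438)=(641*31+438)%997=369 [pair 1] -> [362, 369]
  Sibling for proof at L1: 641
L3: h(362,369)=(362*31+369)%997=624 [pair 0] -> [624]
  Sibling for proof at L2: 362
Root: 624
Proof path (sibling hashes from leaf to root): [76, 641, 362]

Answer: 76 641 362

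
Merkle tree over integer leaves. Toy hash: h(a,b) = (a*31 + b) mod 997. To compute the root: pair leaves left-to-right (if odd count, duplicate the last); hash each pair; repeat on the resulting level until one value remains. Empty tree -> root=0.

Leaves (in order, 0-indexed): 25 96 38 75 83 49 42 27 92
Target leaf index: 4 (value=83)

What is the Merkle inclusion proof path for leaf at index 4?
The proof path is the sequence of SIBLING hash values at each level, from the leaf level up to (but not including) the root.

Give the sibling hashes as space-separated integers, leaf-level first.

L0 (leaves): [25, 96, 38, 75, 83, 49, 42, 27, 92], target index=4
L1: h(25,96)=(25*31+96)%997=871 [pair 0] h(38,75)=(38*31+75)%997=256 [pair 1] h(83,49)=(83*31+49)%997=628 [pair 2] h(42,27)=(42*31+27)%997=332 [pair 3] h(92,92)=(92*31+92)%997=950 [pair 4] -> [871, 256, 628, 332, 950]
  Sibling for proof at L0: 49
L2: h(871,256)=(871*31+256)%997=338 [pair 0] h(628,332)=(628*31+332)%997=857 [pair 1] h(950,950)=(950*31+950)%997=490 [pair 2] -> [338, 857, 490]
  Sibling for proof at L1: 332
L3: h(338,857)=(338*31+857)%997=368 [pair 0] h(490,490)=(490*31+490)%997=725 [pair 1] -> [368, 725]
  Sibling for proof at L2: 338
L4: h(368,725)=(368*31+725)%997=169 [pair 0] -> [169]
  Sibling for proof at L3: 725
Root: 169
Proof path (sibling hashes from leaf to root): [49, 332, 338, 725]

Answer: 49 332 338 725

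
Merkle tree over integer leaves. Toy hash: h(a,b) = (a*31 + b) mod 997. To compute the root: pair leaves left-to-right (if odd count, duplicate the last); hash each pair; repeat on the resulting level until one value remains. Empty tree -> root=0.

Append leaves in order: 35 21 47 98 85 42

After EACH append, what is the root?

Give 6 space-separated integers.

Answer: 35 109 895 946 714 335

Derivation:
After append 35 (leaves=[35]):
  L0: [35]
  root=35
After append 21 (leaves=[35, 21]):
  L0: [35, 21]
  L1: h(35,21)=(35*31+21)%997=109 -> [109]
  root=109
After append 47 (leaves=[35, 21, 47]):
  L0: [35, 21, 47]
  L1: h(35,21)=(35*31+21)%997=109 h(47,47)=(47*31+47)%997=507 -> [109, 507]
  L2: h(109,507)=(109*31+507)%997=895 -> [895]
  root=895
After append 98 (leaves=[35, 21, 47, 98]):
  L0: [35, 21, 47, 98]
  L1: h(35,21)=(35*31+21)%997=109 h(47,98)=(47*31+98)%997=558 -> [109, 558]
  L2: h(109,558)=(109*31+558)%997=946 -> [946]
  root=946
After append 85 (leaves=[35, 21, 47, 98, 85]):
  L0: [35, 21, 47, 98, 85]
  L1: h(35,21)=(35*31+21)%997=109 h(47,98)=(47*31+98)%997=558 h(85,85)=(85*31+85)%997=726 -> [109, 558, 726]
  L2: h(109,558)=(109*31+558)%997=946 h(726,726)=(726*31+726)%997=301 -> [946, 301]
  L3: h(946,301)=(946*31+301)%997=714 -> [714]
  root=714
After append 42 (leaves=[35, 21, 47, 98, 85, 42]):
  L0: [35, 21, 47, 98, 85, 42]
  L1: h(35,21)=(35*31+21)%997=109 h(47,98)=(47*31+98)%997=558 h(85,42)=(85*31+42)%997=683 -> [109, 558, 683]
  L2: h(109,558)=(109*31+558)%997=946 h(683,683)=(683*31+683)%997=919 -> [946, 919]
  L3: h(946,919)=(946*31+919)%997=335 -> [335]
  root=335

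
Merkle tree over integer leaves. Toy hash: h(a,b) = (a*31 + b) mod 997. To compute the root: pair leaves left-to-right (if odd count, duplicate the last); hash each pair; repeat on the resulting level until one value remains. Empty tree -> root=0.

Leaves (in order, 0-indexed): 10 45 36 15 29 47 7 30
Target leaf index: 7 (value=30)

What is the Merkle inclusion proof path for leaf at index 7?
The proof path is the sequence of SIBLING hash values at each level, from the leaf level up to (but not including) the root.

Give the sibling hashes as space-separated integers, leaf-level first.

L0 (leaves): [10, 45, 36, 15, 29, 47, 7, 30], target index=7
L1: h(10,45)=(10*31+45)%997=355 [pair 0] h(36,15)=(36*31+15)%997=134 [pair 1] h(29,47)=(29*31+47)%997=946 [pair 2] h(7,30)=(7*31+30)%997=247 [pair 3] -> [355, 134, 946, 247]
  Sibling for proof at L0: 7
L2: h(355,134)=(355*31+134)%997=172 [pair 0] h(946,247)=(946*31+247)%997=660 [pair 1] -> [172, 660]
  Sibling for proof at L1: 946
L3: h(172,660)=(172*31+660)%997=10 [pair 0] -> [10]
  Sibling for proof at L2: 172
Root: 10
Proof path (sibling hashes from leaf to root): [7, 946, 172]

Answer: 7 946 172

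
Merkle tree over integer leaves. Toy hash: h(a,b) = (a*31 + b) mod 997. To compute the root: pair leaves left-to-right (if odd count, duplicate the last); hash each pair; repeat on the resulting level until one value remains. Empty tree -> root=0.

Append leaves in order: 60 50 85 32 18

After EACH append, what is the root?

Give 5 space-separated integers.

After append 60 (leaves=[60]):
  L0: [60]
  root=60
After append 50 (leaves=[60, 50]):
  L0: [60, 50]
  L1: h(60,50)=(60*31+50)%997=913 -> [913]
  root=913
After append 85 (leaves=[60, 50, 85]):
  L0: [60, 50, 85]
  L1: h(60,50)=(60*31+50)%997=913 h(85,85)=(85*31+85)%997=726 -> [913, 726]
  L2: h(913,726)=(913*31+726)%997=116 -> [116]
  root=116
After append 32 (leaves=[60, 50, 85, 32]):
  L0: [60, 50, 85, 32]
  L1: h(60,50)=(60*31+50)%997=913 h(85,32)=(85*31+32)%997=673 -> [913, 673]
  L2: h(913,673)=(913*31+673)%997=63 -> [63]
  root=63
After append 18 (leaves=[60, 50, 85, 32, 18]):
  L0: [60, 50, 85, 32, 18]
  L1: h(60,50)=(60*31+50)%997=913 h(85,32)=(85*31+32)%997=673 h(18,18)=(18*31+18)%997=576 -> [913, 673, 576]
  L2: h(913,673)=(913*31+673)%997=63 h(576,576)=(576*31+576)%997=486 -> [63, 486]
  L3: h(63,486)=(63*31+486)%997=445 -> [445]
  root=445

Answer: 60 913 116 63 445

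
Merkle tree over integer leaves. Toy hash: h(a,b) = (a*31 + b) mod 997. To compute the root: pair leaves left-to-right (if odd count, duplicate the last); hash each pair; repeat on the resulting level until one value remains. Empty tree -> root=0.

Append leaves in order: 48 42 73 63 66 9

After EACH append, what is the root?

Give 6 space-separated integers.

Answer: 48 533 913 903 862 35

Derivation:
After append 48 (leaves=[48]):
  L0: [48]
  root=48
After append 42 (leaves=[48, 42]):
  L0: [48, 42]
  L1: h(48,42)=(48*31+42)%997=533 -> [533]
  root=533
After append 73 (leaves=[48, 42, 73]):
  L0: [48, 42, 73]
  L1: h(48,42)=(48*31+42)%997=533 h(73,73)=(73*31+73)%997=342 -> [533, 342]
  L2: h(533,342)=(533*31+342)%997=913 -> [913]
  root=913
After append 63 (leaves=[48, 42, 73, 63]):
  L0: [48, 42, 73, 63]
  L1: h(48,42)=(48*31+42)%997=533 h(73,63)=(73*31+63)%997=332 -> [533, 332]
  L2: h(533,332)=(533*31+332)%997=903 -> [903]
  root=903
After append 66 (leaves=[48, 42, 73, 63, 66]):
  L0: [48, 42, 73, 63, 66]
  L1: h(48,42)=(48*31+42)%997=533 h(73,63)=(73*31+63)%997=332 h(66,66)=(66*31+66)%997=118 -> [533, 332, 118]
  L2: h(533,332)=(533*31+332)%997=903 h(118,118)=(118*31+118)%997=785 -> [903, 785]
  L3: h(903,785)=(903*31+785)%997=862 -> [862]
  root=862
After append 9 (leaves=[48, 42, 73, 63, 66, 9]):
  L0: [48, 42, 73, 63, 66, 9]
  L1: h(48,42)=(48*31+42)%997=533 h(73,63)=(73*31+63)%997=332 h(66,9)=(66*31+9)%997=61 -> [533, 332, 61]
  L2: h(533,332)=(533*31+332)%997=903 h(61,61)=(61*31+61)%997=955 -> [903, 955]
  L3: h(903,955)=(903*31+955)%997=35 -> [35]
  root=35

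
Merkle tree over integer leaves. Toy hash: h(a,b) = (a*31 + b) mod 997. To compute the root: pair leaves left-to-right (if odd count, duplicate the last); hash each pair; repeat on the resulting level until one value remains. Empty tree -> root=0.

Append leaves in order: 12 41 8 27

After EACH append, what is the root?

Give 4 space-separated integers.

Answer: 12 413 98 117

Derivation:
After append 12 (leaves=[12]):
  L0: [12]
  root=12
After append 41 (leaves=[12, 41]):
  L0: [12, 41]
  L1: h(12,41)=(12*31+41)%997=413 -> [413]
  root=413
After append 8 (leaves=[12, 41, 8]):
  L0: [12, 41, 8]
  L1: h(12,41)=(12*31+41)%997=413 h(8,8)=(8*31+8)%997=256 -> [413, 256]
  L2: h(413,256)=(413*31+256)%997=98 -> [98]
  root=98
After append 27 (leaves=[12, 41, 8, 27]):
  L0: [12, 41, 8, 27]
  L1: h(12,41)=(12*31+41)%997=413 h(8,27)=(8*31+27)%997=275 -> [413, 275]
  L2: h(413,275)=(413*31+275)%997=117 -> [117]
  root=117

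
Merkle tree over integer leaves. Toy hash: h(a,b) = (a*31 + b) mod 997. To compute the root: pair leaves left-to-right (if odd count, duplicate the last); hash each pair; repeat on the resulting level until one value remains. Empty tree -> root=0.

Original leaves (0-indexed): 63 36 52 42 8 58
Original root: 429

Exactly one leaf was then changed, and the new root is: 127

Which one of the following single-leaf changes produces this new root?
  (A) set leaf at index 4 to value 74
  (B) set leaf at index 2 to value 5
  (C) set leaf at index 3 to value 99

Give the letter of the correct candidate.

Original leaves: [63, 36, 52, 42, 8, 58]
Target new root: 127
Try each candidate change and compute the resulting root:
Candidate A: set leaf[4] = 74 -> leaves = [63, 36, 52, 42, 74, 58]
  L0: [63, 36, 52, 42, 74, 58]
  L1: h(63,36)=(63*31+36)%997=992 h(52,42)=(52*31+42)%997=657 h(74,58)=(74*31+58)%997=358 -> [992, 657, 358]
  L2: h(992,657)=(992*31+657)%997=502 h(358,358)=(358*31+358)%997=489 -> [502, 489]
  L3: h(502,489)=(502*31+489)%997=99 -> [99]
  root = 99 != target 127
Candidate B: set leaf[2] = 5 -> leaves = [63, 36, 5, 42, 8, 58]
  L0: [63, 36, 5, 42, 8, 58]
  L1: h(63,36)=(63*31+36)%997=992 h(5,42)=(5*31+42)%997=197 h(8,58)=(8*31+58)%997=306 -> [992, 197, 306]
  L2: h(992,197)=(992*31+197)%997=42 h(306,306)=(306*31+306)%997=819 -> [42, 819]
  L3: h(42,819)=(42*31+819)%997=127 -> [127]
  root = 127 == target 127  ** MATCH **
Candidate C: set leaf[3] = 99 -> leaves = [63, 36, 52, 99, 8, 58]
  L0: [63, 36, 52, 99, 8, 58]
  L1: h(63,36)=(63*31+36)%997=992 h(52,99)=(52*31+99)%997=714 h(8,58)=(8*31+58)%997=306 -> [992, 714, 306]
  L2: h(992,714)=(992*31+714)%997=559 h(306,306)=(306*31+306)%997=819 -> [559, 819]
  L3: h(559,819)=(559*31+819)%997=202 -> [202]
  root = 202 != target 127
Candidate B produces the target root.

Answer: B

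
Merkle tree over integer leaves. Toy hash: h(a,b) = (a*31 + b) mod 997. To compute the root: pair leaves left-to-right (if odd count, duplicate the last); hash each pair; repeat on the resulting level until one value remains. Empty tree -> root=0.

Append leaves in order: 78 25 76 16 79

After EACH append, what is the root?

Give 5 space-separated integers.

Answer: 78 449 399 339 678

Derivation:
After append 78 (leaves=[78]):
  L0: [78]
  root=78
After append 25 (leaves=[78, 25]):
  L0: [78, 25]
  L1: h(78,25)=(78*31+25)%997=449 -> [449]
  root=449
After append 76 (leaves=[78, 25, 76]):
  L0: [78, 25, 76]
  L1: h(78,25)=(78*31+25)%997=449 h(76,76)=(76*31+76)%997=438 -> [449, 438]
  L2: h(449,438)=(449*31+438)%997=399 -> [399]
  root=399
After append 16 (leaves=[78, 25, 76, 16]):
  L0: [78, 25, 76, 16]
  L1: h(78,25)=(78*31+25)%997=449 h(76,16)=(76*31+16)%997=378 -> [449, 378]
  L2: h(449,378)=(449*31+378)%997=339 -> [339]
  root=339
After append 79 (leaves=[78, 25, 76, 16, 79]):
  L0: [78, 25, 76, 16, 79]
  L1: h(78,25)=(78*31+25)%997=449 h(76,16)=(76*31+16)%997=378 h(79,79)=(79*31+79)%997=534 -> [449, 378, 534]
  L2: h(449,378)=(449*31+378)%997=339 h(534,534)=(534*31+534)%997=139 -> [339, 139]
  L3: h(339,139)=(339*31+139)%997=678 -> [678]
  root=678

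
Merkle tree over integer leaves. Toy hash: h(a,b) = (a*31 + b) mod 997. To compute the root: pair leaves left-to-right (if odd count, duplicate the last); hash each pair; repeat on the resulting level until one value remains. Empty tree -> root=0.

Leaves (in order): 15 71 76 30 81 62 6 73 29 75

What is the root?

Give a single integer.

Answer: 392

Derivation:
L0: [15, 71, 76, 30, 81, 62, 6, 73, 29, 75]
L1: h(15,71)=(15*31+71)%997=536 h(76,30)=(76*31+30)%997=392 h(81,62)=(81*31+62)%997=579 h(6,73)=(6*31+73)%997=259 h(29,75)=(29*31+75)%997=974 -> [536, 392, 579, 259, 974]
L2: h(536,392)=(536*31+392)%997=59 h(579,259)=(579*31+259)%997=262 h(974,974)=(974*31+974)%997=261 -> [59, 262, 261]
L3: h(59,262)=(59*31+262)%997=97 h(261,261)=(261*31+261)%997=376 -> [97, 376]
L4: h(97,376)=(97*31+376)%997=392 -> [392]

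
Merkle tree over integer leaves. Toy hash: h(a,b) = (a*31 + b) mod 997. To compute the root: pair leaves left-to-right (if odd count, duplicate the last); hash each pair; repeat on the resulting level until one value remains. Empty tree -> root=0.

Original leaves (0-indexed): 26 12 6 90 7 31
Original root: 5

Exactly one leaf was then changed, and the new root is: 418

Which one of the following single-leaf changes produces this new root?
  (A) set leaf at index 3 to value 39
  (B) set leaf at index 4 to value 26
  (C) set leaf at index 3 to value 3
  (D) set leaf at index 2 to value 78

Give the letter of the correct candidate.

Answer: A

Derivation:
Original leaves: [26, 12, 6, 90, 7, 31]
Target new root: 418
Try each candidate change and compute the resulting root:
Candidate A: set leaf[3] = 39 -> leaves = [26, 12, 6, 39, 7, 31]
  L0: [26, 12, 6, 39, 7, 31]
  L1: h(26,12)=(26*31+12)%997=818 h(6,39)=(6*31+39)%997=225 h(7,31)=(7*31+31)%997=248 -> [818, 225, 248]
  L2: h(818,225)=(818*31+225)%997=658 h(248,248)=(248*31+248)%997=957 -> [658, 957]
  L3: h(658,957)=(658*31+957)%997=418 -> [418]
  root = 418 == target 418  ** MATCH **
Candidate B: set leaf[4] = 26 -> leaves = [26, 12, 6, 90, 26, 31]
  L0: [26, 12, 6, 90, 26, 31]
  L1: h(26,12)=(26*31+12)%997=818 h(6,90)=(6*31+90)%997=276 h(26,31)=(26*31+31)%997=837 -> [818, 276, 837]
  L2: h(818,276)=(818*31+276)%997=709 h(837,837)=(837*31+837)%997=862 -> [709, 862]
  L3: h(709,862)=(709*31+862)%997=907 -> [907]
  root = 907 != target 418
Candidate C: set leaf[3] = 3 -> leaves = [26, 12, 6, 3, 7, 31]
  L0: [26, 12, 6, 3, 7, 31]
  L1: h(26,12)=(26*31+12)%997=818 h(6,3)=(6*31+3)%997=189 h(7,31)=(7*31+31)%997=248 -> [818, 189, 248]
  L2: h(818,189)=(818*31+189)%997=622 h(248,248)=(248*31+248)%997=957 -> [622, 957]
  L3: h(622,957)=(622*31+957)%997=299 -> [299]
  root = 299 != target 418
Candidate D: set leaf[2] = 78 -> leaves = [26, 12, 78, 90, 7, 31]
  L0: [26, 12, 78, 90, 7, 31]
  L1: h(26,12)=(26*31+12)%997=818 h(78,90)=(78*31+90)%997=514 h(7,31)=(7*31+31)%997=248 -> [818, 514, 248]
  L2: h(818,514)=(818*31+514)%997=947 h(248,248)=(248*31+248)%997=957 -> [947, 957]
  L3: h(947,957)=(947*31+957)%997=404 -> [404]
  root = 404 != target 418
Candidate A produces the target root.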